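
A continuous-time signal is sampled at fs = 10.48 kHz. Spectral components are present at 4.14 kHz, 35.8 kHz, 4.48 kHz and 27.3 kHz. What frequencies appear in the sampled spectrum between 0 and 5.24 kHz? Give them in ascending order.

fs/2 = 5.24 kHz.
4.14 kHz ≤ fs/2 = 5.24 kHz, passes unchanged.
35.8 kHz mod fs = 4.36 kHz.
4.36 kHz ≤ fs/2 = 5.24 kHz, appears at 4.36 kHz.
4.48 kHz ≤ fs/2 = 5.24 kHz, passes unchanged.
27.3 kHz mod fs = 6.34 kHz.
6.34 kHz > fs/2 = 5.24 kHz, folds to fs − 6.34 kHz = 4.14 kHz.
Distinct values: {4.14 kHz, 4.36 kHz, 4.48 kHz}.

4.14 kHz, 4.36 kHz, 4.48 kHz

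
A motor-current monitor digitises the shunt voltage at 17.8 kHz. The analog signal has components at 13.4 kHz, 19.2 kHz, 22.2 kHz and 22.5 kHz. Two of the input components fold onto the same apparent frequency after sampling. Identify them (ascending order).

fs/2 = 8.9 kHz.
13.4 kHz > fs/2 = 8.9 kHz, folds to fs − 13.4 kHz = 4.4 kHz.
19.2 kHz mod fs = 1.4 kHz.
1.4 kHz ≤ fs/2 = 8.9 kHz, appears at 1.4 kHz.
22.2 kHz mod fs = 4.4 kHz.
4.4 kHz ≤ fs/2 = 8.9 kHz, appears at 4.4 kHz.
22.5 kHz mod fs = 4.7 kHz.
4.7 kHz ≤ fs/2 = 8.9 kHz, appears at 4.7 kHz.
13.4 kHz and 22.2 kHz both map to 4.4 kHz.

13.4 kHz, 22.2 kHz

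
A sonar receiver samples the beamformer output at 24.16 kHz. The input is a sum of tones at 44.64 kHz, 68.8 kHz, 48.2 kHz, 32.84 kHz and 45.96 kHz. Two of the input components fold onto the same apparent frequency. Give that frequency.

3.68 kHz

fs/2 = 12.08 kHz.
44.64 kHz mod fs = 20.48 kHz.
20.48 kHz > fs/2 = 12.08 kHz, folds to fs − 20.48 kHz = 3.68 kHz.
68.8 kHz mod fs = 20.48 kHz.
20.48 kHz > fs/2 = 12.08 kHz, folds to fs − 20.48 kHz = 3.68 kHz.
48.2 kHz mod fs = 24.04 kHz.
24.04 kHz > fs/2 = 12.08 kHz, folds to fs − 24.04 kHz = 0.12 kHz.
32.84 kHz mod fs = 8.68 kHz.
8.68 kHz ≤ fs/2 = 12.08 kHz, appears at 8.68 kHz.
45.96 kHz mod fs = 21.8 kHz.
21.8 kHz > fs/2 = 12.08 kHz, folds to fs − 21.8 kHz = 2.36 kHz.
44.64 kHz and 68.8 kHz both map to 3.68 kHz.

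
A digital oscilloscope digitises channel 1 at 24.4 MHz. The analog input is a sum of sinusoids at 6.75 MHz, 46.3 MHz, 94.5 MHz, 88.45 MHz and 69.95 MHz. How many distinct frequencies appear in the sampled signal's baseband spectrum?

5

fs/2 = 12.2 MHz.
6.75 MHz ≤ fs/2 = 12.2 MHz, passes unchanged.
46.3 MHz mod fs = 21.9 MHz.
21.9 MHz > fs/2 = 12.2 MHz, folds to fs − 21.9 MHz = 2.5 MHz.
94.5 MHz mod fs = 21.3 MHz.
21.3 MHz > fs/2 = 12.2 MHz, folds to fs − 21.3 MHz = 3.1 MHz.
88.45 MHz mod fs = 15.25 MHz.
15.25 MHz > fs/2 = 12.2 MHz, folds to fs − 15.25 MHz = 9.15 MHz.
69.95 MHz mod fs = 21.15 MHz.
21.15 MHz > fs/2 = 12.2 MHz, folds to fs − 21.15 MHz = 3.25 MHz.
Distinct values: {2.5 MHz, 3.1 MHz, 3.25 MHz, 6.75 MHz, 9.15 MHz} → 5.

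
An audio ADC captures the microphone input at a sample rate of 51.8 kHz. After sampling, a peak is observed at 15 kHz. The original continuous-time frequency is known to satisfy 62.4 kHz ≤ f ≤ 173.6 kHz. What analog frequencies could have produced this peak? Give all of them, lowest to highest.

66.8 kHz, 88.6 kHz, 118.6 kHz, 140.4 kHz, 170.4 kHz

Frequencies that alias to 15 kHz are k·fs ± 15 kHz for integer k ≥ 0.
k=0: 15 kHz.
k=1: 36.8 kHz, 66.8 kHz.
k=2: 88.6 kHz, 118.6 kHz.
k=3: 140.4 kHz, 170.4 kHz.
k=4: 192.2 kHz, 222.2 kHz.
Within [62.4 kHz, 173.6 kHz]: 66.8 kHz, 88.6 kHz, 118.6 kHz, 140.4 kHz, 170.4 kHz.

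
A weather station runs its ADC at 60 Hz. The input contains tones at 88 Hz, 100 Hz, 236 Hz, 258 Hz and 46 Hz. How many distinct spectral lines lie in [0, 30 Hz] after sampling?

5

fs/2 = 30 Hz.
88 Hz mod fs = 28 Hz.
28 Hz ≤ fs/2 = 30 Hz, appears at 28 Hz.
100 Hz mod fs = 40 Hz.
40 Hz > fs/2 = 30 Hz, folds to fs − 40 Hz = 20 Hz.
236 Hz mod fs = 56 Hz.
56 Hz > fs/2 = 30 Hz, folds to fs − 56 Hz = 4 Hz.
258 Hz mod fs = 18 Hz.
18 Hz ≤ fs/2 = 30 Hz, appears at 18 Hz.
46 Hz > fs/2 = 30 Hz, folds to fs − 46 Hz = 14 Hz.
Distinct values: {4 Hz, 14 Hz, 18 Hz, 20 Hz, 28 Hz} → 5.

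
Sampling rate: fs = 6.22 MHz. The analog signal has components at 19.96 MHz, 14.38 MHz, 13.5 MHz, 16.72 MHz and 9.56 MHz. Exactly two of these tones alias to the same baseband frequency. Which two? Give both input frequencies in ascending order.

14.38 MHz, 16.72 MHz

fs/2 = 3.11 MHz.
19.96 MHz mod fs = 1.3 MHz.
1.3 MHz ≤ fs/2 = 3.11 MHz, appears at 1.3 MHz.
14.38 MHz mod fs = 1.94 MHz.
1.94 MHz ≤ fs/2 = 3.11 MHz, appears at 1.94 MHz.
13.5 MHz mod fs = 1.06 MHz.
1.06 MHz ≤ fs/2 = 3.11 MHz, appears at 1.06 MHz.
16.72 MHz mod fs = 4.28 MHz.
4.28 MHz > fs/2 = 3.11 MHz, folds to fs − 4.28 MHz = 1.94 MHz.
9.56 MHz mod fs = 3.34 MHz.
3.34 MHz > fs/2 = 3.11 MHz, folds to fs − 3.34 MHz = 2.88 MHz.
14.38 MHz and 16.72 MHz both map to 1.94 MHz.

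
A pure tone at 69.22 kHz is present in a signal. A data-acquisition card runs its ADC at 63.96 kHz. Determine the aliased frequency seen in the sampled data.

5.26 kHz

69.22 kHz mod fs = 5.26 kHz.
5.26 kHz ≤ fs/2 = 31.98 kHz, appears at 5.26 kHz.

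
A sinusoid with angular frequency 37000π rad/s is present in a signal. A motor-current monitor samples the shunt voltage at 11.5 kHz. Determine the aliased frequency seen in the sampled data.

4.5 kHz

ω = 37000π rad/s → f = ω/(2π) = 18500 Hz = 18.5 kHz.
18.5 kHz mod fs = 7 kHz.
7 kHz > fs/2 = 5.75 kHz, folds to fs − 7 kHz = 4.5 kHz.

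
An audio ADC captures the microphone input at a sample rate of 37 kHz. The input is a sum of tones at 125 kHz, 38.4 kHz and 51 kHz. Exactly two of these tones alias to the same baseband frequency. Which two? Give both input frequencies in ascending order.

fs/2 = 18.5 kHz.
125 kHz mod fs = 14 kHz.
14 kHz ≤ fs/2 = 18.5 kHz, appears at 14 kHz.
38.4 kHz mod fs = 1.4 kHz.
1.4 kHz ≤ fs/2 = 18.5 kHz, appears at 1.4 kHz.
51 kHz mod fs = 14 kHz.
14 kHz ≤ fs/2 = 18.5 kHz, appears at 14 kHz.
51 kHz and 125 kHz both map to 14 kHz.

51 kHz, 125 kHz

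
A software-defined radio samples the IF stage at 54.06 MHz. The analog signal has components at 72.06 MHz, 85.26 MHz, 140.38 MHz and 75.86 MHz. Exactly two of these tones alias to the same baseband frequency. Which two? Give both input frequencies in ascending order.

75.86 MHz, 140.38 MHz

fs/2 = 27.03 MHz.
72.06 MHz mod fs = 18 MHz.
18 MHz ≤ fs/2 = 27.03 MHz, appears at 18 MHz.
85.26 MHz mod fs = 31.2 MHz.
31.2 MHz > fs/2 = 27.03 MHz, folds to fs − 31.2 MHz = 22.86 MHz.
140.38 MHz mod fs = 32.26 MHz.
32.26 MHz > fs/2 = 27.03 MHz, folds to fs − 32.26 MHz = 21.8 MHz.
75.86 MHz mod fs = 21.8 MHz.
21.8 MHz ≤ fs/2 = 27.03 MHz, appears at 21.8 MHz.
75.86 MHz and 140.38 MHz both map to 21.8 MHz.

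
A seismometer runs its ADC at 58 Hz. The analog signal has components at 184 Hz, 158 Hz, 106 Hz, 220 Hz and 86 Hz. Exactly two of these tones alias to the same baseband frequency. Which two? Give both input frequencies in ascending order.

106 Hz, 184 Hz

fs/2 = 29 Hz.
184 Hz mod fs = 10 Hz.
10 Hz ≤ fs/2 = 29 Hz, appears at 10 Hz.
158 Hz mod fs = 42 Hz.
42 Hz > fs/2 = 29 Hz, folds to fs − 42 Hz = 16 Hz.
106 Hz mod fs = 48 Hz.
48 Hz > fs/2 = 29 Hz, folds to fs − 48 Hz = 10 Hz.
220 Hz mod fs = 46 Hz.
46 Hz > fs/2 = 29 Hz, folds to fs − 46 Hz = 12 Hz.
86 Hz mod fs = 28 Hz.
28 Hz ≤ fs/2 = 29 Hz, appears at 28 Hz.
106 Hz and 184 Hz both map to 10 Hz.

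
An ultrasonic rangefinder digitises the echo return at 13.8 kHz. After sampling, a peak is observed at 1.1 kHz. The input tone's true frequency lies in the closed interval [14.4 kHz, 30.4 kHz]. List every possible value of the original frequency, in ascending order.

Frequencies that alias to 1.1 kHz are k·fs ± 1.1 kHz for integer k ≥ 0.
k=0: 1.1 kHz.
k=1: 12.7 kHz, 14.9 kHz.
k=2: 26.5 kHz, 28.7 kHz.
k=3: 40.3 kHz, 42.5 kHz.
Within [14.4 kHz, 30.4 kHz]: 14.9 kHz, 26.5 kHz, 28.7 kHz.

14.9 kHz, 26.5 kHz, 28.7 kHz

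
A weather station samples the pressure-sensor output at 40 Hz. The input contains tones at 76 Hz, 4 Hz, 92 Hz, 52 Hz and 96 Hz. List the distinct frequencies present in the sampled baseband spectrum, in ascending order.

4 Hz, 12 Hz, 16 Hz

fs/2 = 20 Hz.
76 Hz mod fs = 36 Hz.
36 Hz > fs/2 = 20 Hz, folds to fs − 36 Hz = 4 Hz.
4 Hz ≤ fs/2 = 20 Hz, passes unchanged.
92 Hz mod fs = 12 Hz.
12 Hz ≤ fs/2 = 20 Hz, appears at 12 Hz.
52 Hz mod fs = 12 Hz.
12 Hz ≤ fs/2 = 20 Hz, appears at 12 Hz.
96 Hz mod fs = 16 Hz.
16 Hz ≤ fs/2 = 20 Hz, appears at 16 Hz.
Distinct values: {4 Hz, 12 Hz, 16 Hz}.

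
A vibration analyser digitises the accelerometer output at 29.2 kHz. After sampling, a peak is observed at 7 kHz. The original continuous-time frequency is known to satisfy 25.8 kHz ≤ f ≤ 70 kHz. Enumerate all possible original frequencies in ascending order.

Frequencies that alias to 7 kHz are k·fs ± 7 kHz for integer k ≥ 0.
k=0: 7 kHz.
k=1: 22.2 kHz, 36.2 kHz.
k=2: 51.4 kHz, 65.4 kHz.
k=3: 80.6 kHz, 94.6 kHz.
Within [25.8 kHz, 70 kHz]: 36.2 kHz, 51.4 kHz, 65.4 kHz.

36.2 kHz, 51.4 kHz, 65.4 kHz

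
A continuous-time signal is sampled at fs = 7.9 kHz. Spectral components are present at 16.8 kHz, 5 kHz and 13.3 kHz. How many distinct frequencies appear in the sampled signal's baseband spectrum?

fs/2 = 3.95 kHz.
16.8 kHz mod fs = 1 kHz.
1 kHz ≤ fs/2 = 3.95 kHz, appears at 1 kHz.
5 kHz > fs/2 = 3.95 kHz, folds to fs − 5 kHz = 2.9 kHz.
13.3 kHz mod fs = 5.4 kHz.
5.4 kHz > fs/2 = 3.95 kHz, folds to fs − 5.4 kHz = 2.5 kHz.
Distinct values: {1 kHz, 2.5 kHz, 2.9 kHz} → 3.

3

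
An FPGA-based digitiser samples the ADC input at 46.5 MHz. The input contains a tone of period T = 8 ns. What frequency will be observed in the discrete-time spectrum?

14.5 MHz

T = 8 ns → f = 1/T = 125 MHz.
125 MHz mod fs = 32 MHz.
32 MHz > fs/2 = 23.25 MHz, folds to fs − 32 MHz = 14.5 MHz.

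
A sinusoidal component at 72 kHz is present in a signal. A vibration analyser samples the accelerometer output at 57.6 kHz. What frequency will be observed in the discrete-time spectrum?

14.4 kHz

72 kHz mod fs = 14.4 kHz.
14.4 kHz ≤ fs/2 = 28.8 kHz, appears at 14.4 kHz.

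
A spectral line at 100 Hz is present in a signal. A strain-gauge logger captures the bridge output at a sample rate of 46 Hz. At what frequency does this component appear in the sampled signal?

8 Hz

100 Hz mod fs = 8 Hz.
8 Hz ≤ fs/2 = 23 Hz, appears at 8 Hz.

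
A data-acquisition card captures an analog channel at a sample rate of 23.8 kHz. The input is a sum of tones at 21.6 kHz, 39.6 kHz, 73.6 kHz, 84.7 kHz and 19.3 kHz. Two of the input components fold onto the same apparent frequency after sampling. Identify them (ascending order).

fs/2 = 11.9 kHz.
21.6 kHz > fs/2 = 11.9 kHz, folds to fs − 21.6 kHz = 2.2 kHz.
39.6 kHz mod fs = 15.8 kHz.
15.8 kHz > fs/2 = 11.9 kHz, folds to fs − 15.8 kHz = 8 kHz.
73.6 kHz mod fs = 2.2 kHz.
2.2 kHz ≤ fs/2 = 11.9 kHz, appears at 2.2 kHz.
84.7 kHz mod fs = 13.3 kHz.
13.3 kHz > fs/2 = 11.9 kHz, folds to fs − 13.3 kHz = 10.5 kHz.
19.3 kHz > fs/2 = 11.9 kHz, folds to fs − 19.3 kHz = 4.5 kHz.
21.6 kHz and 73.6 kHz both map to 2.2 kHz.

21.6 kHz, 73.6 kHz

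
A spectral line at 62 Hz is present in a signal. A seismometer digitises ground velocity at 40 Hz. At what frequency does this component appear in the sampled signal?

62 Hz mod fs = 22 Hz.
22 Hz > fs/2 = 20 Hz, folds to fs − 22 Hz = 18 Hz.

18 Hz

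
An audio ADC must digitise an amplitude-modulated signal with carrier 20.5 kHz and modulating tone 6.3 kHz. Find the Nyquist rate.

AM sidebands sit at fc ± fm = 14.2 kHz and 26.8 kHz.
Highest-frequency component: 26.8 kHz.
Nyquist rate = 2 × 26.8 kHz = 53.6 kHz.

53.6 kHz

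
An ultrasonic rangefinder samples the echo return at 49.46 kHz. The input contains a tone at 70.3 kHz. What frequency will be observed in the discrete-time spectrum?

70.3 kHz mod fs = 20.84 kHz.
20.84 kHz ≤ fs/2 = 24.73 kHz, appears at 20.84 kHz.

20.84 kHz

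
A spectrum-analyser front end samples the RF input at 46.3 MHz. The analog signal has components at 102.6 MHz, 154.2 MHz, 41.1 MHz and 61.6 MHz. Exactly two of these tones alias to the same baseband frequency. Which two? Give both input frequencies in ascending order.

61.6 MHz, 154.2 MHz

fs/2 = 23.15 MHz.
102.6 MHz mod fs = 10 MHz.
10 MHz ≤ fs/2 = 23.15 MHz, appears at 10 MHz.
154.2 MHz mod fs = 15.3 MHz.
15.3 MHz ≤ fs/2 = 23.15 MHz, appears at 15.3 MHz.
41.1 MHz > fs/2 = 23.15 MHz, folds to fs − 41.1 MHz = 5.2 MHz.
61.6 MHz mod fs = 15.3 MHz.
15.3 MHz ≤ fs/2 = 23.15 MHz, appears at 15.3 MHz.
61.6 MHz and 154.2 MHz both map to 15.3 MHz.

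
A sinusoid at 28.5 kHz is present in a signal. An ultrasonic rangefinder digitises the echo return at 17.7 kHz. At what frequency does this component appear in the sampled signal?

6.9 kHz

28.5 kHz mod fs = 10.8 kHz.
10.8 kHz > fs/2 = 8.85 kHz, folds to fs − 10.8 kHz = 6.9 kHz.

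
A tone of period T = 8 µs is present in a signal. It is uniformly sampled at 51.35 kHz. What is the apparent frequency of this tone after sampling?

22.3 kHz

T = 8 µs → f = 1/T = 125 kHz.
125 kHz mod fs = 22.3 kHz.
22.3 kHz ≤ fs/2 = 25.675 kHz, appears at 22.3 kHz.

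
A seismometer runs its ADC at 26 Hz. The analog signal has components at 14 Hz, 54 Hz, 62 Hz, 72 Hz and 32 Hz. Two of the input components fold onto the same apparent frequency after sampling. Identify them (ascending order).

fs/2 = 13 Hz.
14 Hz > fs/2 = 13 Hz, folds to fs − 14 Hz = 12 Hz.
54 Hz mod fs = 2 Hz.
2 Hz ≤ fs/2 = 13 Hz, appears at 2 Hz.
62 Hz mod fs = 10 Hz.
10 Hz ≤ fs/2 = 13 Hz, appears at 10 Hz.
72 Hz mod fs = 20 Hz.
20 Hz > fs/2 = 13 Hz, folds to fs − 20 Hz = 6 Hz.
32 Hz mod fs = 6 Hz.
6 Hz ≤ fs/2 = 13 Hz, appears at 6 Hz.
32 Hz and 72 Hz both map to 6 Hz.

32 Hz, 72 Hz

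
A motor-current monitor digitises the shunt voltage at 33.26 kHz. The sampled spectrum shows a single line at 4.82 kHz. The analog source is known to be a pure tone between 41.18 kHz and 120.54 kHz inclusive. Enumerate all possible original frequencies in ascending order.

Frequencies that alias to 4.82 kHz are k·fs ± 4.82 kHz for integer k ≥ 0.
k=0: 4.82 kHz.
k=1: 28.44 kHz, 38.08 kHz.
k=2: 61.7 kHz, 71.34 kHz.
k=3: 94.96 kHz, 104.6 kHz.
k=4: 128.22 kHz, 137.86 kHz.
Within [41.18 kHz, 120.54 kHz]: 61.7 kHz, 71.34 kHz, 94.96 kHz, 104.6 kHz.

61.7 kHz, 71.34 kHz, 94.96 kHz, 104.6 kHz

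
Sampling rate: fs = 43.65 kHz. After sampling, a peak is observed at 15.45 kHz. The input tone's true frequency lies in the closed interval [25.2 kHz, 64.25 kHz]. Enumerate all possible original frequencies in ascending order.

28.2 kHz, 59.1 kHz

Frequencies that alias to 15.45 kHz are k·fs ± 15.45 kHz for integer k ≥ 0.
k=0: 15.45 kHz.
k=1: 28.2 kHz, 59.1 kHz.
k=2: 71.85 kHz, 102.75 kHz.
Within [25.2 kHz, 64.25 kHz]: 28.2 kHz, 59.1 kHz.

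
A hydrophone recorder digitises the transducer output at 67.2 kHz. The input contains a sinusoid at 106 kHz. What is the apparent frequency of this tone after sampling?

28.4 kHz

106 kHz mod fs = 38.8 kHz.
38.8 kHz > fs/2 = 33.6 kHz, folds to fs − 38.8 kHz = 28.4 kHz.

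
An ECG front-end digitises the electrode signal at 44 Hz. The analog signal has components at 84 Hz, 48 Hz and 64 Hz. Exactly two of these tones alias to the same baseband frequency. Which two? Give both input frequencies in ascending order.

48 Hz, 84 Hz

fs/2 = 22 Hz.
84 Hz mod fs = 40 Hz.
40 Hz > fs/2 = 22 Hz, folds to fs − 40 Hz = 4 Hz.
48 Hz mod fs = 4 Hz.
4 Hz ≤ fs/2 = 22 Hz, appears at 4 Hz.
64 Hz mod fs = 20 Hz.
20 Hz ≤ fs/2 = 22 Hz, appears at 20 Hz.
48 Hz and 84 Hz both map to 4 Hz.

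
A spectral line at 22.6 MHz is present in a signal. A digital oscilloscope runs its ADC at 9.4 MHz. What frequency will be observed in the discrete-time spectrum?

22.6 MHz mod fs = 3.8 MHz.
3.8 MHz ≤ fs/2 = 4.7 MHz, appears at 3.8 MHz.

3.8 MHz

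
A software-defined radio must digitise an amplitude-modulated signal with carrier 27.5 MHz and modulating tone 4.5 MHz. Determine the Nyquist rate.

64 MHz

AM sidebands sit at fc ± fm = 23 MHz and 32 MHz.
Highest-frequency component: 32 MHz.
Nyquist rate = 2 × 32 MHz = 64 MHz.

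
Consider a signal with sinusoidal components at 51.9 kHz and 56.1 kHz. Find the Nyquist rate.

112.2 kHz

Highest-frequency component: 56.1 kHz.
Nyquist rate = 2 × 56.1 kHz = 112.2 kHz.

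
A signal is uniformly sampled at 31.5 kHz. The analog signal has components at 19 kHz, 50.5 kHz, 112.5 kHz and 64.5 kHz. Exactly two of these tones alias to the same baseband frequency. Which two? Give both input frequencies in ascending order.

19 kHz, 50.5 kHz

fs/2 = 15.75 kHz.
19 kHz > fs/2 = 15.75 kHz, folds to fs − 19 kHz = 12.5 kHz.
50.5 kHz mod fs = 19 kHz.
19 kHz > fs/2 = 15.75 kHz, folds to fs − 19 kHz = 12.5 kHz.
112.5 kHz mod fs = 18 kHz.
18 kHz > fs/2 = 15.75 kHz, folds to fs − 18 kHz = 13.5 kHz.
64.5 kHz mod fs = 1.5 kHz.
1.5 kHz ≤ fs/2 = 15.75 kHz, appears at 1.5 kHz.
19 kHz and 50.5 kHz both map to 12.5 kHz.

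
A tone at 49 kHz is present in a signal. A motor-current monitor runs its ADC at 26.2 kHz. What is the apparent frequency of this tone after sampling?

49 kHz mod fs = 22.8 kHz.
22.8 kHz > fs/2 = 13.1 kHz, folds to fs − 22.8 kHz = 3.4 kHz.

3.4 kHz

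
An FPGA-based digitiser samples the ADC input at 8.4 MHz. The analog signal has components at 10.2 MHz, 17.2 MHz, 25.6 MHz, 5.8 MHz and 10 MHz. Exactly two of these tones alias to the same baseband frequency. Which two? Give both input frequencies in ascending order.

17.2 MHz, 25.6 MHz

fs/2 = 4.2 MHz.
10.2 MHz mod fs = 1.8 MHz.
1.8 MHz ≤ fs/2 = 4.2 MHz, appears at 1.8 MHz.
17.2 MHz mod fs = 0.4 MHz.
0.4 MHz ≤ fs/2 = 4.2 MHz, appears at 0.4 MHz.
25.6 MHz mod fs = 0.4 MHz.
0.4 MHz ≤ fs/2 = 4.2 MHz, appears at 0.4 MHz.
5.8 MHz > fs/2 = 4.2 MHz, folds to fs − 5.8 MHz = 2.6 MHz.
10 MHz mod fs = 1.6 MHz.
1.6 MHz ≤ fs/2 = 4.2 MHz, appears at 1.6 MHz.
17.2 MHz and 25.6 MHz both map to 0.4 MHz.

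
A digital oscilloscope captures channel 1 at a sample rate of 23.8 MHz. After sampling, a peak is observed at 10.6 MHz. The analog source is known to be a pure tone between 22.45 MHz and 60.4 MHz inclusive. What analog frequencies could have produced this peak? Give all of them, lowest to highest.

Frequencies that alias to 10.6 MHz are k·fs ± 10.6 MHz for integer k ≥ 0.
k=0: 10.6 MHz.
k=1: 13.2 MHz, 34.4 MHz.
k=2: 37 MHz, 58.2 MHz.
k=3: 60.8 MHz, 82 MHz.
Within [22.45 MHz, 60.4 MHz]: 34.4 MHz, 37 MHz, 58.2 MHz.

34.4 MHz, 37 MHz, 58.2 MHz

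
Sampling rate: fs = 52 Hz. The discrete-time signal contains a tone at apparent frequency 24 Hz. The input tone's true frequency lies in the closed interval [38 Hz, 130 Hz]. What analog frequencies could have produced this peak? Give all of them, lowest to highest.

Frequencies that alias to 24 Hz are k·fs ± 24 Hz for integer k ≥ 0.
k=0: 24 Hz.
k=1: 28 Hz, 76 Hz.
k=2: 80 Hz, 128 Hz.
k=3: 132 Hz, 180 Hz.
Within [38 Hz, 130 Hz]: 76 Hz, 80 Hz, 128 Hz.

76 Hz, 80 Hz, 128 Hz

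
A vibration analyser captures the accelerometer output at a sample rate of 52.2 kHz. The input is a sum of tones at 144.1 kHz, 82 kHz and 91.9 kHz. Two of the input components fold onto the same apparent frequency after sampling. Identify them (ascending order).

fs/2 = 26.1 kHz.
144.1 kHz mod fs = 39.7 kHz.
39.7 kHz > fs/2 = 26.1 kHz, folds to fs − 39.7 kHz = 12.5 kHz.
82 kHz mod fs = 29.8 kHz.
29.8 kHz > fs/2 = 26.1 kHz, folds to fs − 29.8 kHz = 22.4 kHz.
91.9 kHz mod fs = 39.7 kHz.
39.7 kHz > fs/2 = 26.1 kHz, folds to fs − 39.7 kHz = 12.5 kHz.
91.9 kHz and 144.1 kHz both map to 12.5 kHz.

91.9 kHz, 144.1 kHz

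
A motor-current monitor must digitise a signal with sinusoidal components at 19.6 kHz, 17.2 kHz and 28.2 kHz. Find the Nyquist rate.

56.4 kHz

Highest-frequency component: 28.2 kHz.
Nyquist rate = 2 × 28.2 kHz = 56.4 kHz.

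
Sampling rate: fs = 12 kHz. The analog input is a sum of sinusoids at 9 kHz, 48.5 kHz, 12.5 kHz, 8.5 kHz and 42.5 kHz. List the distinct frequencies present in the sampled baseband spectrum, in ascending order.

0.5 kHz, 3 kHz, 3.5 kHz, 5.5 kHz

fs/2 = 6 kHz.
9 kHz > fs/2 = 6 kHz, folds to fs − 9 kHz = 3 kHz.
48.5 kHz mod fs = 0.5 kHz.
0.5 kHz ≤ fs/2 = 6 kHz, appears at 0.5 kHz.
12.5 kHz mod fs = 0.5 kHz.
0.5 kHz ≤ fs/2 = 6 kHz, appears at 0.5 kHz.
8.5 kHz > fs/2 = 6 kHz, folds to fs − 8.5 kHz = 3.5 kHz.
42.5 kHz mod fs = 6.5 kHz.
6.5 kHz > fs/2 = 6 kHz, folds to fs − 6.5 kHz = 5.5 kHz.
Distinct values: {0.5 kHz, 3 kHz, 3.5 kHz, 5.5 kHz}.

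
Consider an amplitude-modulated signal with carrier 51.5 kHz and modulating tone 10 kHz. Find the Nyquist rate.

AM sidebands sit at fc ± fm = 41.5 kHz and 61.5 kHz.
Highest-frequency component: 61.5 kHz.
Nyquist rate = 2 × 61.5 kHz = 123 kHz.

123 kHz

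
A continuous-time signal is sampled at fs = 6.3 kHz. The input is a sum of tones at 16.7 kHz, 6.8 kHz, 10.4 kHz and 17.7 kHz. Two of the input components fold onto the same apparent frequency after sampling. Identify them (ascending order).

10.4 kHz, 16.7 kHz

fs/2 = 3.15 kHz.
16.7 kHz mod fs = 4.1 kHz.
4.1 kHz > fs/2 = 3.15 kHz, folds to fs − 4.1 kHz = 2.2 kHz.
6.8 kHz mod fs = 0.5 kHz.
0.5 kHz ≤ fs/2 = 3.15 kHz, appears at 0.5 kHz.
10.4 kHz mod fs = 4.1 kHz.
4.1 kHz > fs/2 = 3.15 kHz, folds to fs − 4.1 kHz = 2.2 kHz.
17.7 kHz mod fs = 5.1 kHz.
5.1 kHz > fs/2 = 3.15 kHz, folds to fs − 5.1 kHz = 1.2 kHz.
10.4 kHz and 16.7 kHz both map to 2.2 kHz.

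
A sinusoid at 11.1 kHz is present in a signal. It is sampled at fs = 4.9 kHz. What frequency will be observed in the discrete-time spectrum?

11.1 kHz mod fs = 1.3 kHz.
1.3 kHz ≤ fs/2 = 2.45 kHz, appears at 1.3 kHz.

1.3 kHz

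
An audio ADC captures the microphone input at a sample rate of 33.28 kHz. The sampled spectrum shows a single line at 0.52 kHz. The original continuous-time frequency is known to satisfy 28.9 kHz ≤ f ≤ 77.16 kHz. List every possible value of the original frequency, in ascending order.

32.76 kHz, 33.8 kHz, 66.04 kHz, 67.08 kHz

Frequencies that alias to 0.52 kHz are k·fs ± 0.52 kHz for integer k ≥ 0.
k=0: 0.52 kHz.
k=1: 32.76 kHz, 33.8 kHz.
k=2: 66.04 kHz, 67.08 kHz.
k=3: 99.32 kHz, 100.36 kHz.
Within [28.9 kHz, 77.16 kHz]: 32.76 kHz, 33.8 kHz, 66.04 kHz, 67.08 kHz.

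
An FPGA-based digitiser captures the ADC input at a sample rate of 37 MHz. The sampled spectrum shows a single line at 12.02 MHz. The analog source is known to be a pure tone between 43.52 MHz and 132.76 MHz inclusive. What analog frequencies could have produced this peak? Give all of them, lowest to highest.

49.02 MHz, 61.98 MHz, 86.02 MHz, 98.98 MHz, 123.02 MHz

Frequencies that alias to 12.02 MHz are k·fs ± 12.02 MHz for integer k ≥ 0.
k=0: 12.02 MHz.
k=1: 24.98 MHz, 49.02 MHz.
k=2: 61.98 MHz, 86.02 MHz.
k=3: 98.98 MHz, 123.02 MHz.
k=4: 135.98 MHz, 160.02 MHz.
Within [43.52 MHz, 132.76 MHz]: 49.02 MHz, 61.98 MHz, 86.02 MHz, 98.98 MHz, 123.02 MHz.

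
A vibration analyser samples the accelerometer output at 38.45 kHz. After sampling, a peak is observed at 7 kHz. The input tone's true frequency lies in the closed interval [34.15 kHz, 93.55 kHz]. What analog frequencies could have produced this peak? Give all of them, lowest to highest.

45.45 kHz, 69.9 kHz, 83.9 kHz

Frequencies that alias to 7 kHz are k·fs ± 7 kHz for integer k ≥ 0.
k=0: 7 kHz.
k=1: 31.45 kHz, 45.45 kHz.
k=2: 69.9 kHz, 83.9 kHz.
k=3: 108.35 kHz, 122.35 kHz.
Within [34.15 kHz, 93.55 kHz]: 45.45 kHz, 69.9 kHz, 83.9 kHz.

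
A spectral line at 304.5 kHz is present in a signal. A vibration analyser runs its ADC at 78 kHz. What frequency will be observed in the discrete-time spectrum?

7.5 kHz

304.5 kHz mod fs = 70.5 kHz.
70.5 kHz > fs/2 = 39 kHz, folds to fs − 70.5 kHz = 7.5 kHz.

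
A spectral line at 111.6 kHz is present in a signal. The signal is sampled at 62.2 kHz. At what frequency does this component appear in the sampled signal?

12.8 kHz

111.6 kHz mod fs = 49.4 kHz.
49.4 kHz > fs/2 = 31.1 kHz, folds to fs − 49.4 kHz = 12.8 kHz.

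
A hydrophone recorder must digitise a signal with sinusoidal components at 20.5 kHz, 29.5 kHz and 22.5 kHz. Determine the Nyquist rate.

59 kHz

Highest-frequency component: 29.5 kHz.
Nyquist rate = 2 × 29.5 kHz = 59 kHz.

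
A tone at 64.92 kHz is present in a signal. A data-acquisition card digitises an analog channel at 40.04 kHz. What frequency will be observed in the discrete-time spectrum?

15.16 kHz

64.92 kHz mod fs = 24.88 kHz.
24.88 kHz > fs/2 = 20.02 kHz, folds to fs − 24.88 kHz = 15.16 kHz.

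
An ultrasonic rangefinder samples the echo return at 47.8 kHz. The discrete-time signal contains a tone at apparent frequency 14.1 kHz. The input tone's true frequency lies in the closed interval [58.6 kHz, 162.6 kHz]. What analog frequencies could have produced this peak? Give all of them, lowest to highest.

Frequencies that alias to 14.1 kHz are k·fs ± 14.1 kHz for integer k ≥ 0.
k=0: 14.1 kHz.
k=1: 33.7 kHz, 61.9 kHz.
k=2: 81.5 kHz, 109.7 kHz.
k=3: 129.3 kHz, 157.5 kHz.
k=4: 177.1 kHz, 205.3 kHz.
Within [58.6 kHz, 162.6 kHz]: 61.9 kHz, 81.5 kHz, 109.7 kHz, 129.3 kHz, 157.5 kHz.

61.9 kHz, 81.5 kHz, 109.7 kHz, 129.3 kHz, 157.5 kHz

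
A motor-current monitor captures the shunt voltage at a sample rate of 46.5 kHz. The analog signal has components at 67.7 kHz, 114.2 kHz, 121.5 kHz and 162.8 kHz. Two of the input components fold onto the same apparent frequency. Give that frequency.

fs/2 = 23.25 kHz.
67.7 kHz mod fs = 21.2 kHz.
21.2 kHz ≤ fs/2 = 23.25 kHz, appears at 21.2 kHz.
114.2 kHz mod fs = 21.2 kHz.
21.2 kHz ≤ fs/2 = 23.25 kHz, appears at 21.2 kHz.
121.5 kHz mod fs = 28.5 kHz.
28.5 kHz > fs/2 = 23.25 kHz, folds to fs − 28.5 kHz = 18 kHz.
162.8 kHz mod fs = 23.3 kHz.
23.3 kHz > fs/2 = 23.25 kHz, folds to fs − 23.3 kHz = 23.2 kHz.
67.7 kHz and 114.2 kHz both map to 21.2 kHz.

21.2 kHz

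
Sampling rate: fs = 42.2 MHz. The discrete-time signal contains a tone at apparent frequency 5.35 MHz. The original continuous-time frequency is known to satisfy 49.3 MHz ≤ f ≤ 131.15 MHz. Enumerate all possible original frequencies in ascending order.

Frequencies that alias to 5.35 MHz are k·fs ± 5.35 MHz for integer k ≥ 0.
k=0: 5.35 MHz.
k=1: 36.85 MHz, 47.55 MHz.
k=2: 79.05 MHz, 89.75 MHz.
k=3: 121.25 MHz, 131.95 MHz.
k=4: 163.45 MHz, 174.15 MHz.
Within [49.3 MHz, 131.15 MHz]: 79.05 MHz, 89.75 MHz, 121.25 MHz.

79.05 MHz, 89.75 MHz, 121.25 MHz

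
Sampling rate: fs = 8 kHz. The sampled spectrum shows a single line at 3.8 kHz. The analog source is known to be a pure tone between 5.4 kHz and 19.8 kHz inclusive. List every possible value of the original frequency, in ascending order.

11.8 kHz, 12.2 kHz, 19.8 kHz

Frequencies that alias to 3.8 kHz are k·fs ± 3.8 kHz for integer k ≥ 0.
k=0: 3.8 kHz.
k=1: 4.2 kHz, 11.8 kHz.
k=2: 12.2 kHz, 19.8 kHz.
k=3: 20.2 kHz, 27.8 kHz.
Within [5.4 kHz, 19.8 kHz]: 11.8 kHz, 12.2 kHz, 19.8 kHz.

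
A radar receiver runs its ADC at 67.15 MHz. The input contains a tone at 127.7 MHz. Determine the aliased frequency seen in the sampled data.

6.6 MHz

127.7 MHz mod fs = 60.55 MHz.
60.55 MHz > fs/2 = 33.575 MHz, folds to fs − 60.55 MHz = 6.6 MHz.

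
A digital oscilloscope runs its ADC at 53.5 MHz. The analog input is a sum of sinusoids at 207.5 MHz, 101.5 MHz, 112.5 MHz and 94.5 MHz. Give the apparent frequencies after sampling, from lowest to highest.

fs/2 = 26.75 MHz.
207.5 MHz mod fs = 47 MHz.
47 MHz > fs/2 = 26.75 MHz, folds to fs − 47 MHz = 6.5 MHz.
101.5 MHz mod fs = 48 MHz.
48 MHz > fs/2 = 26.75 MHz, folds to fs − 48 MHz = 5.5 MHz.
112.5 MHz mod fs = 5.5 MHz.
5.5 MHz ≤ fs/2 = 26.75 MHz, appears at 5.5 MHz.
94.5 MHz mod fs = 41 MHz.
41 MHz > fs/2 = 26.75 MHz, folds to fs − 41 MHz = 12.5 MHz.
Distinct values: {5.5 MHz, 6.5 MHz, 12.5 MHz}.

5.5 MHz, 6.5 MHz, 12.5 MHz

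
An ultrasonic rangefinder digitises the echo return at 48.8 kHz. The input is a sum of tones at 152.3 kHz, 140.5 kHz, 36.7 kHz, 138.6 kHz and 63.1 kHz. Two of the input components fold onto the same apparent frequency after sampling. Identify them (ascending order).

fs/2 = 24.4 kHz.
152.3 kHz mod fs = 5.9 kHz.
5.9 kHz ≤ fs/2 = 24.4 kHz, appears at 5.9 kHz.
140.5 kHz mod fs = 42.9 kHz.
42.9 kHz > fs/2 = 24.4 kHz, folds to fs − 42.9 kHz = 5.9 kHz.
36.7 kHz > fs/2 = 24.4 kHz, folds to fs − 36.7 kHz = 12.1 kHz.
138.6 kHz mod fs = 41 kHz.
41 kHz > fs/2 = 24.4 kHz, folds to fs − 41 kHz = 7.8 kHz.
63.1 kHz mod fs = 14.3 kHz.
14.3 kHz ≤ fs/2 = 24.4 kHz, appears at 14.3 kHz.
140.5 kHz and 152.3 kHz both map to 5.9 kHz.

140.5 kHz, 152.3 kHz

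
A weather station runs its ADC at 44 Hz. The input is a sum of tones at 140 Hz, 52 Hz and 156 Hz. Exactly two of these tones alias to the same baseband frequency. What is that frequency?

fs/2 = 22 Hz.
140 Hz mod fs = 8 Hz.
8 Hz ≤ fs/2 = 22 Hz, appears at 8 Hz.
52 Hz mod fs = 8 Hz.
8 Hz ≤ fs/2 = 22 Hz, appears at 8 Hz.
156 Hz mod fs = 24 Hz.
24 Hz > fs/2 = 22 Hz, folds to fs − 24 Hz = 20 Hz.
52 Hz and 140 Hz both map to 8 Hz.

8 Hz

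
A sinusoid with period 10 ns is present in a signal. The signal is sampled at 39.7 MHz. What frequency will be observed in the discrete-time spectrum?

19.1 MHz

T = 10 ns → f = 1/T = 100 MHz.
100 MHz mod fs = 20.6 MHz.
20.6 MHz > fs/2 = 19.85 MHz, folds to fs − 20.6 MHz = 19.1 MHz.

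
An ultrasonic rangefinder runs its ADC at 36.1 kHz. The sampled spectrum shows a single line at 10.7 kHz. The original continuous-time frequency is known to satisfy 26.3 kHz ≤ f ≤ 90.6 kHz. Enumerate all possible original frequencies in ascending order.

Frequencies that alias to 10.7 kHz are k·fs ± 10.7 kHz for integer k ≥ 0.
k=0: 10.7 kHz.
k=1: 25.4 kHz, 46.8 kHz.
k=2: 61.5 kHz, 82.9 kHz.
k=3: 97.6 kHz, 119 kHz.
Within [26.3 kHz, 90.6 kHz]: 46.8 kHz, 61.5 kHz, 82.9 kHz.

46.8 kHz, 61.5 kHz, 82.9 kHz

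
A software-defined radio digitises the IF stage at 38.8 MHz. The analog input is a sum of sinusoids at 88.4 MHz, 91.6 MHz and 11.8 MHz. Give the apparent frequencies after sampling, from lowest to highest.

fs/2 = 19.4 MHz.
88.4 MHz mod fs = 10.8 MHz.
10.8 MHz ≤ fs/2 = 19.4 MHz, appears at 10.8 MHz.
91.6 MHz mod fs = 14 MHz.
14 MHz ≤ fs/2 = 19.4 MHz, appears at 14 MHz.
11.8 MHz ≤ fs/2 = 19.4 MHz, passes unchanged.
Distinct values: {10.8 MHz, 11.8 MHz, 14 MHz}.

10.8 MHz, 11.8 MHz, 14 MHz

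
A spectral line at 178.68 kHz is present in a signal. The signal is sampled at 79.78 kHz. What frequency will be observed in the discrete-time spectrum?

178.68 kHz mod fs = 19.12 kHz.
19.12 kHz ≤ fs/2 = 39.89 kHz, appears at 19.12 kHz.

19.12 kHz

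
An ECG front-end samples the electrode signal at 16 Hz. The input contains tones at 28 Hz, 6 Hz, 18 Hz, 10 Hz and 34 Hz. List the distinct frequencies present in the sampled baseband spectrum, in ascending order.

fs/2 = 8 Hz.
28 Hz mod fs = 12 Hz.
12 Hz > fs/2 = 8 Hz, folds to fs − 12 Hz = 4 Hz.
6 Hz ≤ fs/2 = 8 Hz, passes unchanged.
18 Hz mod fs = 2 Hz.
2 Hz ≤ fs/2 = 8 Hz, appears at 2 Hz.
10 Hz > fs/2 = 8 Hz, folds to fs − 10 Hz = 6 Hz.
34 Hz mod fs = 2 Hz.
2 Hz ≤ fs/2 = 8 Hz, appears at 2 Hz.
Distinct values: {2 Hz, 4 Hz, 6 Hz}.

2 Hz, 4 Hz, 6 Hz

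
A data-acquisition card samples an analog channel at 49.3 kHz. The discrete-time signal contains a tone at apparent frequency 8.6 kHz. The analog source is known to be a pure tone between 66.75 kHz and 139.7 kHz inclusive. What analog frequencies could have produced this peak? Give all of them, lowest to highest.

Frequencies that alias to 8.6 kHz are k·fs ± 8.6 kHz for integer k ≥ 0.
k=0: 8.6 kHz.
k=1: 40.7 kHz, 57.9 kHz.
k=2: 90 kHz, 107.2 kHz.
k=3: 139.3 kHz, 156.5 kHz.
k=4: 188.6 kHz, 205.8 kHz.
Within [66.75 kHz, 139.7 kHz]: 90 kHz, 107.2 kHz, 139.3 kHz.

90 kHz, 107.2 kHz, 139.3 kHz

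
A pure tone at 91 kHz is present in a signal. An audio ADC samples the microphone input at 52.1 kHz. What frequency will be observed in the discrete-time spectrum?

91 kHz mod fs = 38.9 kHz.
38.9 kHz > fs/2 = 26.05 kHz, folds to fs − 38.9 kHz = 13.2 kHz.

13.2 kHz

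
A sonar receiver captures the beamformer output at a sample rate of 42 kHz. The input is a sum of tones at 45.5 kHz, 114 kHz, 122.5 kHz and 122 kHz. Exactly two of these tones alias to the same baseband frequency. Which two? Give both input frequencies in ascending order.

fs/2 = 21 kHz.
45.5 kHz mod fs = 3.5 kHz.
3.5 kHz ≤ fs/2 = 21 kHz, appears at 3.5 kHz.
114 kHz mod fs = 30 kHz.
30 kHz > fs/2 = 21 kHz, folds to fs − 30 kHz = 12 kHz.
122.5 kHz mod fs = 38.5 kHz.
38.5 kHz > fs/2 = 21 kHz, folds to fs − 38.5 kHz = 3.5 kHz.
122 kHz mod fs = 38 kHz.
38 kHz > fs/2 = 21 kHz, folds to fs − 38 kHz = 4 kHz.
45.5 kHz and 122.5 kHz both map to 3.5 kHz.

45.5 kHz, 122.5 kHz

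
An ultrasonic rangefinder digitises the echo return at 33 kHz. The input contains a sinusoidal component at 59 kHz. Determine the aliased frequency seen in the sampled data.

7 kHz

59 kHz mod fs = 26 kHz.
26 kHz > fs/2 = 16.5 kHz, folds to fs − 26 kHz = 7 kHz.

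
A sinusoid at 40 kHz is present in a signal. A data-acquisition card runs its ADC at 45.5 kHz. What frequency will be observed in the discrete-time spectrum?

40 kHz > fs/2 = 22.75 kHz, folds to fs − 40 kHz = 5.5 kHz.

5.5 kHz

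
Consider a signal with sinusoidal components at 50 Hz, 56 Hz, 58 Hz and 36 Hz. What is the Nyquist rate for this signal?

Highest-frequency component: 58 Hz.
Nyquist rate = 2 × 58 Hz = 116 Hz.

116 Hz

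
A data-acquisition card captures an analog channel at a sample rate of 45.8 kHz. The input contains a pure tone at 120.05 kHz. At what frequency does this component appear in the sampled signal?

120.05 kHz mod fs = 28.45 kHz.
28.45 kHz > fs/2 = 22.9 kHz, folds to fs − 28.45 kHz = 17.35 kHz.

17.35 kHz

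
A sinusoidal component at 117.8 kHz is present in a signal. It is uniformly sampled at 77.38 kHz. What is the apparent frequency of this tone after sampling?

36.96 kHz

117.8 kHz mod fs = 40.42 kHz.
40.42 kHz > fs/2 = 38.69 kHz, folds to fs − 40.42 kHz = 36.96 kHz.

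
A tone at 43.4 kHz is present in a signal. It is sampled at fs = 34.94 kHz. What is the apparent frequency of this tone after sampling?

43.4 kHz mod fs = 8.46 kHz.
8.46 kHz ≤ fs/2 = 17.47 kHz, appears at 8.46 kHz.

8.46 kHz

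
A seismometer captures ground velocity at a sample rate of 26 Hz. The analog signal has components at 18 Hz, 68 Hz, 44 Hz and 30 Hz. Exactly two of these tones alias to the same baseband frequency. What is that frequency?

8 Hz

fs/2 = 13 Hz.
18 Hz > fs/2 = 13 Hz, folds to fs − 18 Hz = 8 Hz.
68 Hz mod fs = 16 Hz.
16 Hz > fs/2 = 13 Hz, folds to fs − 16 Hz = 10 Hz.
44 Hz mod fs = 18 Hz.
18 Hz > fs/2 = 13 Hz, folds to fs − 18 Hz = 8 Hz.
30 Hz mod fs = 4 Hz.
4 Hz ≤ fs/2 = 13 Hz, appears at 4 Hz.
18 Hz and 44 Hz both map to 8 Hz.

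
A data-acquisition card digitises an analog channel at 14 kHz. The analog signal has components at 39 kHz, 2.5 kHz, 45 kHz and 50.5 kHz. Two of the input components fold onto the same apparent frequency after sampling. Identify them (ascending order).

39 kHz, 45 kHz

fs/2 = 7 kHz.
39 kHz mod fs = 11 kHz.
11 kHz > fs/2 = 7 kHz, folds to fs − 11 kHz = 3 kHz.
2.5 kHz ≤ fs/2 = 7 kHz, passes unchanged.
45 kHz mod fs = 3 kHz.
3 kHz ≤ fs/2 = 7 kHz, appears at 3 kHz.
50.5 kHz mod fs = 8.5 kHz.
8.5 kHz > fs/2 = 7 kHz, folds to fs − 8.5 kHz = 5.5 kHz.
39 kHz and 45 kHz both map to 3 kHz.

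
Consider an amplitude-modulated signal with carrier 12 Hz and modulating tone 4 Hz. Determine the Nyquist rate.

AM sidebands sit at fc ± fm = 8 Hz and 16 Hz.
Highest-frequency component: 16 Hz.
Nyquist rate = 2 × 16 Hz = 32 Hz.

32 Hz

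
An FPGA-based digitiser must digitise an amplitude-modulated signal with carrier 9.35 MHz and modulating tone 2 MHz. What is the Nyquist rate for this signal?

AM sidebands sit at fc ± fm = 7.35 MHz and 11.35 MHz.
Highest-frequency component: 11.35 MHz.
Nyquist rate = 2 × 11.35 MHz = 22.7 MHz.

22.7 MHz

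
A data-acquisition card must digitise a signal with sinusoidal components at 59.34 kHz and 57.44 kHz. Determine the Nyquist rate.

Highest-frequency component: 59.34 kHz.
Nyquist rate = 2 × 59.34 kHz = 118.68 kHz.

118.68 kHz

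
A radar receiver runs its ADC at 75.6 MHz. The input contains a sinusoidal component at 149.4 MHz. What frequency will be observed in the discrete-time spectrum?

1.8 MHz

149.4 MHz mod fs = 73.8 MHz.
73.8 MHz > fs/2 = 37.8 MHz, folds to fs − 73.8 MHz = 1.8 MHz.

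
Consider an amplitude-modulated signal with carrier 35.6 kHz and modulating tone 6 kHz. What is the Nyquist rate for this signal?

AM sidebands sit at fc ± fm = 29.6 kHz and 41.6 kHz.
Highest-frequency component: 41.6 kHz.
Nyquist rate = 2 × 41.6 kHz = 83.2 kHz.

83.2 kHz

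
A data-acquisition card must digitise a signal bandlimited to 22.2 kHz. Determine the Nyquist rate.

44.4 kHz

Nyquist rate = 2 × 22.2 kHz = 44.4 kHz.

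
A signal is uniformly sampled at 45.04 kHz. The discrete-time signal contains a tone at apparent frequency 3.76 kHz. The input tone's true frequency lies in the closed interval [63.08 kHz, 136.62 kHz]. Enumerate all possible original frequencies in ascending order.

86.32 kHz, 93.84 kHz, 131.36 kHz

Frequencies that alias to 3.76 kHz are k·fs ± 3.76 kHz for integer k ≥ 0.
k=0: 3.76 kHz.
k=1: 41.28 kHz, 48.8 kHz.
k=2: 86.32 kHz, 93.84 kHz.
k=3: 131.36 kHz, 138.88 kHz.
k=4: 176.4 kHz, 183.92 kHz.
Within [63.08 kHz, 136.62 kHz]: 86.32 kHz, 93.84 kHz, 131.36 kHz.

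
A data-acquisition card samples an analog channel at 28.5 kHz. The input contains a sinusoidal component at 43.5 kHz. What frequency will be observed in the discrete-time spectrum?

13.5 kHz

43.5 kHz mod fs = 15 kHz.
15 kHz > fs/2 = 14.25 kHz, folds to fs − 15 kHz = 13.5 kHz.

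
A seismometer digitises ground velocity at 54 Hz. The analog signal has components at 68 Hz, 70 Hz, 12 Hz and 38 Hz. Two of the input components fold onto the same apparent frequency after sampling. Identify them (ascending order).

38 Hz, 70 Hz

fs/2 = 27 Hz.
68 Hz mod fs = 14 Hz.
14 Hz ≤ fs/2 = 27 Hz, appears at 14 Hz.
70 Hz mod fs = 16 Hz.
16 Hz ≤ fs/2 = 27 Hz, appears at 16 Hz.
12 Hz ≤ fs/2 = 27 Hz, passes unchanged.
38 Hz > fs/2 = 27 Hz, folds to fs − 38 Hz = 16 Hz.
38 Hz and 70 Hz both map to 16 Hz.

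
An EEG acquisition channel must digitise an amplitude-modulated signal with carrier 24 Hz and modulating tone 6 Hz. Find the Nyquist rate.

60 Hz

AM sidebands sit at fc ± fm = 18 Hz and 30 Hz.
Highest-frequency component: 30 Hz.
Nyquist rate = 2 × 30 Hz = 60 Hz.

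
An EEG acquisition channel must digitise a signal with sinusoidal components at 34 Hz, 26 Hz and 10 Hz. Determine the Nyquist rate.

Highest-frequency component: 34 Hz.
Nyquist rate = 2 × 34 Hz = 68 Hz.

68 Hz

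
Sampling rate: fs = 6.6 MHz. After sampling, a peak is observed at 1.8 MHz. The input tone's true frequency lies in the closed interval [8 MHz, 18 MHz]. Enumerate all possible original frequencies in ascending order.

8.4 MHz, 11.4 MHz, 15 MHz, 18 MHz

Frequencies that alias to 1.8 MHz are k·fs ± 1.8 MHz for integer k ≥ 0.
k=0: 1.8 MHz.
k=1: 4.8 MHz, 8.4 MHz.
k=2: 11.4 MHz, 15 MHz.
k=3: 18 MHz, 21.6 MHz.
k=4: 24.6 MHz, 28.2 MHz.
Within [8 MHz, 18 MHz]: 8.4 MHz, 11.4 MHz, 15 MHz, 18 MHz.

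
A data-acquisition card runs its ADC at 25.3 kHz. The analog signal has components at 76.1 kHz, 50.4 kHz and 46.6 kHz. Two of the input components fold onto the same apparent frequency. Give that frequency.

fs/2 = 12.65 kHz.
76.1 kHz mod fs = 0.2 kHz.
0.2 kHz ≤ fs/2 = 12.65 kHz, appears at 0.2 kHz.
50.4 kHz mod fs = 25.1 kHz.
25.1 kHz > fs/2 = 12.65 kHz, folds to fs − 25.1 kHz = 0.2 kHz.
46.6 kHz mod fs = 21.3 kHz.
21.3 kHz > fs/2 = 12.65 kHz, folds to fs − 21.3 kHz = 4 kHz.
50.4 kHz and 76.1 kHz both map to 0.2 kHz.

0.2 kHz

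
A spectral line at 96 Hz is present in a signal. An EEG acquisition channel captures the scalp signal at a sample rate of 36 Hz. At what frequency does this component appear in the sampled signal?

12 Hz

96 Hz mod fs = 24 Hz.
24 Hz > fs/2 = 18 Hz, folds to fs − 24 Hz = 12 Hz.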